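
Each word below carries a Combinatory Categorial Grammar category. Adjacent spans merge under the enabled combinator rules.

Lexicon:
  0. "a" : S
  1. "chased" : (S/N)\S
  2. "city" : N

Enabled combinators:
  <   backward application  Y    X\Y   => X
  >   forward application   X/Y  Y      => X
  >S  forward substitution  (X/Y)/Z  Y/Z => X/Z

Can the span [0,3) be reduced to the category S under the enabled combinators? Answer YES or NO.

[0,3] S   >
  [0,2] S/N   <
    [0,1] "a" : S
    [1,2] "chased" : (S/N)\S
  [2,3] "city" : N

YES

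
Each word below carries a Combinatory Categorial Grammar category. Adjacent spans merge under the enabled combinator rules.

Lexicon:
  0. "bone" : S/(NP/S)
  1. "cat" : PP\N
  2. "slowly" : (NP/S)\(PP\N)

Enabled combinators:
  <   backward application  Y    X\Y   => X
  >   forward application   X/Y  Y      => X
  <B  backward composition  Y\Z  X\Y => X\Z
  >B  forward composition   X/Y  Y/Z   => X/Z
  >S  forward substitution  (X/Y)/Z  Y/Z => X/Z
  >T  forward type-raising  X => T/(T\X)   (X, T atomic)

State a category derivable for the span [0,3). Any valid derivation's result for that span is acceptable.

S

[0,3] S   >
  [0,1] "bone" : S/(NP/S)
  [1,3] NP/S   <
    [1,2] "cat" : PP\N
    [2,3] "slowly" : (NP/S)\(PP\N)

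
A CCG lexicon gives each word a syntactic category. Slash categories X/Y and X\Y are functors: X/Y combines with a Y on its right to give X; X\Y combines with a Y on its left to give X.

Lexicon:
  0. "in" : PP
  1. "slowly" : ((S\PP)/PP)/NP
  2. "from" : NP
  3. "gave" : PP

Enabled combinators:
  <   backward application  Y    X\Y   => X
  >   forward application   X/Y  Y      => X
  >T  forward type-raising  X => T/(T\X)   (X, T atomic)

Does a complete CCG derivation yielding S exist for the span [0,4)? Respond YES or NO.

YES

[0,4] S   >
  [0,1] S/(S\PP)   >T
    [0,1] "in" : PP
  [1,4] S\PP   >
    [1,3] (S\PP)/PP   >
      [1,2] "slowly" : ((S\PP)/PP)/NP
      [2,3] "from" : NP
    [3,4] "gave" : PP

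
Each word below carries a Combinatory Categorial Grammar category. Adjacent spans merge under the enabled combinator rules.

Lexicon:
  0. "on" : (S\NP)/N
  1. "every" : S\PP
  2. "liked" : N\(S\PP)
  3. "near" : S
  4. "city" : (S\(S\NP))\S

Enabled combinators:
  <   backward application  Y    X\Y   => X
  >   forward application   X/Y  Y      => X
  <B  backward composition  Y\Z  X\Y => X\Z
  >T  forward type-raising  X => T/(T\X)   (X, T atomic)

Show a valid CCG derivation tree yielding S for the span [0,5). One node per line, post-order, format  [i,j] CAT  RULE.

[0,5] S   <
  [0,3] S\NP   >
    [0,1] "on" : (S\NP)/N
    [1,3] N   <
      [1,2] "every" : S\PP
      [2,3] "liked" : N\(S\PP)
  [3,5] S\(S\NP)   <
    [3,4] "near" : S
    [4,5] "city" : (S\(S\NP))\S

[0,1] (S\NP)/N  lex  "on"
[1,2] S\PP  lex  "every"
[2,3] N\(S\PP)  lex  "liked"
[1,3] N  <  k=2
[0,3] S\NP  >  k=1
[3,4] S  lex  "near"
[4,5] (S\(S\NP))\S  lex  "city"
[3,5] S\(S\NP)  <  k=4
[0,5] S  <  k=3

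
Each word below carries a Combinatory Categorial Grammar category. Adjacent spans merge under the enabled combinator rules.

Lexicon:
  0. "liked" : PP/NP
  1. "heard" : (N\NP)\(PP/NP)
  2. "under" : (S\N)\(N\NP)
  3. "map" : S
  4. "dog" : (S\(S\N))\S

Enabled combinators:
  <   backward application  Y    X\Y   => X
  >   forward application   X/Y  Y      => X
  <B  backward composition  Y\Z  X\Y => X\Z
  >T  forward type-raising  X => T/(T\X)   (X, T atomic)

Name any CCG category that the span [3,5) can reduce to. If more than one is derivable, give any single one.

[0,5] S   <
  [0,3] S\N   <
    [0,2] N\NP   <
      [0,1] "liked" : PP/NP
      [1,2] "heard" : (N\NP)\(PP/NP)
    [2,3] "under" : (S\N)\(N\NP)
  [3,5] S\(S\N)   <
    [3,4] "map" : S
    [4,5] "dog" : (S\(S\N))\S

S\(S\N)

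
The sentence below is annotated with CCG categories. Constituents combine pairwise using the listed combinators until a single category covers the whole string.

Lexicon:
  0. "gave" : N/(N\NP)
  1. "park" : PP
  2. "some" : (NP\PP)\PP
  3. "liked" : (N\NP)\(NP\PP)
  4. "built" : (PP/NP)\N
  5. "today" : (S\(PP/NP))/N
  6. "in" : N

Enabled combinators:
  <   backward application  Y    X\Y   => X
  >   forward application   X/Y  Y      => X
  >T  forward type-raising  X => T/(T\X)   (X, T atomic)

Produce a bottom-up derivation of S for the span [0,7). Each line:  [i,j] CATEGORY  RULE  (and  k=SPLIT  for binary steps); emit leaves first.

[0,1] N/(N\NP)  lex  "gave"
[1,2] PP  lex  "park"
[2,3] (NP\PP)\PP  lex  "some"
[1,3] NP\PP  <  k=2
[3,4] (N\NP)\(NP\PP)  lex  "liked"
[1,4] N\NP  <  k=3
[0,4] N  >  k=1
[4,5] (PP/NP)\N  lex  "built"
[0,5] PP/NP  <  k=4
[5,6] (S\(PP/NP))/N  lex  "today"
[6,7] N  lex  "in"
[5,7] S\(PP/NP)  >  k=6
[0,7] S  <  k=5

[0,7] S   <
  [0,5] PP/NP   <
    [0,4] N   >
      [0,1] "gave" : N/(N\NP)
      [1,4] N\NP   <
        [1,3] NP\PP   <
          [1,2] "park" : PP
          [2,3] "some" : (NP\PP)\PP
        [3,4] "liked" : (N\NP)\(NP\PP)
    [4,5] "built" : (PP/NP)\N
  [5,7] S\(PP/NP)   >
    [5,6] "today" : (S\(PP/NP))/N
    [6,7] "in" : N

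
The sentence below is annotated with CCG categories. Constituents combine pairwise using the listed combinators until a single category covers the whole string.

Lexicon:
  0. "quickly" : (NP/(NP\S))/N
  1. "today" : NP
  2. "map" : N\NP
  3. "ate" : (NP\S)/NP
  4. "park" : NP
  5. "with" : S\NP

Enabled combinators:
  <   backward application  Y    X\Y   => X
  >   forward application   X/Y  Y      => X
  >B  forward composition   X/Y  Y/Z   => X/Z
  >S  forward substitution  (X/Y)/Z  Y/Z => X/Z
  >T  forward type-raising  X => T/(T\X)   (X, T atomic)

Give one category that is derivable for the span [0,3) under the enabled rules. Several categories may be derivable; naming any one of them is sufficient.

NP/(NP\S)

[0,6] S   <
  [0,5] NP   >
    [0,3] NP/(NP\S)   >
      [0,1] "quickly" : (NP/(NP\S))/N
      [1,3] N   <
        [1,2] "today" : NP
        [2,3] "map" : N\NP
    [3,5] NP\S   >
      [3,4] "ate" : (NP\S)/NP
      [4,5] "park" : NP
  [5,6] "with" : S\NP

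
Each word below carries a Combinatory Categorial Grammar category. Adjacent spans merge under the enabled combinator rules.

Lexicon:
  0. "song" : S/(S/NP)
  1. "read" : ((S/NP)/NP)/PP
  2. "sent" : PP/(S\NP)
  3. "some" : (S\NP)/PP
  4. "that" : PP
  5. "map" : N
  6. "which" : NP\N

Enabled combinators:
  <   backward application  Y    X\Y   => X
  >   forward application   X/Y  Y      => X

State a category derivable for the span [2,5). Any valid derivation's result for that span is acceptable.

PP

[0,7] S   >
  [0,1] "song" : S/(S/NP)
  [1,7] S/NP   >
    [1,5] (S/NP)/NP   >
      [1,2] "read" : ((S/NP)/NP)/PP
      [2,5] PP   >
        [2,3] "sent" : PP/(S\NP)
        [3,5] S\NP   >
          [3,4] "some" : (S\NP)/PP
          [4,5] "that" : PP
    [5,7] NP   <
      [5,6] "map" : N
      [6,7] "which" : NP\N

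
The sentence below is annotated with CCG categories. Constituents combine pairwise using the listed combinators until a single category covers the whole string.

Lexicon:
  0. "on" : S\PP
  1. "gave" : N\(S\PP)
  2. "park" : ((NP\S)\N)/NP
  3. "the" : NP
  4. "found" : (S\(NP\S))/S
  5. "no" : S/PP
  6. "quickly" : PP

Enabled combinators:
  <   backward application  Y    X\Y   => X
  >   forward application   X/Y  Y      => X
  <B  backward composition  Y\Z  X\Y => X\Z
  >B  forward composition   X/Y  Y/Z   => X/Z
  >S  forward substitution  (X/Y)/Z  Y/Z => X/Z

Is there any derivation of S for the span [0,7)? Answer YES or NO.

YES

[0,7] S   <
  [0,4] NP\S   <
    [0,2] N   <
      [0,1] "on" : S\PP
      [1,2] "gave" : N\(S\PP)
    [2,4] (NP\S)\N   >
      [2,3] "park" : ((NP\S)\N)/NP
      [3,4] "the" : NP
  [4,7] S\(NP\S)   >
    [4,5] "found" : (S\(NP\S))/S
    [5,7] S   >
      [5,6] "no" : S/PP
      [6,7] "quickly" : PP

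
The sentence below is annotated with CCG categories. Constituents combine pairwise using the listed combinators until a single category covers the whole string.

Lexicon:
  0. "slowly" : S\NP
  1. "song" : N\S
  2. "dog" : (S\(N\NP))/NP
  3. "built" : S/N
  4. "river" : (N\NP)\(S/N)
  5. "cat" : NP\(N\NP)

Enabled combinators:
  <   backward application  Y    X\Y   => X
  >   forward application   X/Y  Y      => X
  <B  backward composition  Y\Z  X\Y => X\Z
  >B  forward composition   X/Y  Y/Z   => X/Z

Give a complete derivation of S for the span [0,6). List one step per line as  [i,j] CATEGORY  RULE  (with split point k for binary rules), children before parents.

[0,1] S\NP  lex  "slowly"
[1,2] N\S  lex  "song"
[0,2] N\NP  <B  k=1
[2,3] (S\(N\NP))/NP  lex  "dog"
[3,4] S/N  lex  "built"
[4,5] (N\NP)\(S/N)  lex  "river"
[3,5] N\NP  <  k=4
[5,6] NP\(N\NP)  lex  "cat"
[3,6] NP  <  k=5
[2,6] S\(N\NP)  >  k=3
[0,6] S  <  k=2

[0,6] S   <
  [0,2] N\NP   <B
    [0,1] "slowly" : S\NP
    [1,2] "song" : N\S
  [2,6] S\(N\NP)   >
    [2,3] "dog" : (S\(N\NP))/NP
    [3,6] NP   <
      [3,5] N\NP   <
        [3,4] "built" : S/N
        [4,5] "river" : (N\NP)\(S/N)
      [5,6] "cat" : NP\(N\NP)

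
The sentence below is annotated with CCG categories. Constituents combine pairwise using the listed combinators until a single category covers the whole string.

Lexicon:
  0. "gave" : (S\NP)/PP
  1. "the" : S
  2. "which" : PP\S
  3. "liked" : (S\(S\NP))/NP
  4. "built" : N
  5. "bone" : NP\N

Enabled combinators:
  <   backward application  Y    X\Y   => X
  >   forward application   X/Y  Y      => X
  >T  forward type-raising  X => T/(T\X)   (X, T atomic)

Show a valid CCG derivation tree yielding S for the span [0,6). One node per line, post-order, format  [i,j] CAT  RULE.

[0,1] (S\NP)/PP  lex  "gave"
[1,2] S  lex  "the"
[2,3] PP\S  lex  "which"
[1,3] PP  <  k=2
[0,3] S\NP  >  k=1
[3,4] (S\(S\NP))/NP  lex  "liked"
[4,5] N  lex  "built"
[5,6] NP\N  lex  "bone"
[4,6] NP  <  k=5
[3,6] S\(S\NP)  >  k=4
[0,6] S  <  k=3

[0,6] S   <
  [0,3] S\NP   >
    [0,1] "gave" : (S\NP)/PP
    [1,3] PP   <
      [1,2] "the" : S
      [2,3] "which" : PP\S
  [3,6] S\(S\NP)   >
    [3,4] "liked" : (S\(S\NP))/NP
    [4,6] NP   <
      [4,5] "built" : N
      [5,6] "bone" : NP\N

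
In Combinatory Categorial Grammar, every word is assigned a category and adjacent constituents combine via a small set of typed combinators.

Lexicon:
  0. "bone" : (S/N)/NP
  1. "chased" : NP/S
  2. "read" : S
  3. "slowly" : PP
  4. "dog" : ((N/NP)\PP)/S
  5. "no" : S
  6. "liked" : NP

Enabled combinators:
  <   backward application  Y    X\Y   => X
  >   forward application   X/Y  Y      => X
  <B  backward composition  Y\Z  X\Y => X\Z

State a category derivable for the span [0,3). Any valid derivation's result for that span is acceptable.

[0,7] S   >
  [0,3] S/N   >
    [0,1] "bone" : (S/N)/NP
    [1,3] NP   >
      [1,2] "chased" : NP/S
      [2,3] "read" : S
  [3,7] N   >
    [3,6] N/NP   <
      [3,4] "slowly" : PP
      [4,6] (N/NP)\PP   >
        [4,5] "dog" : ((N/NP)\PP)/S
        [5,6] "no" : S
    [6,7] "liked" : NP

S/N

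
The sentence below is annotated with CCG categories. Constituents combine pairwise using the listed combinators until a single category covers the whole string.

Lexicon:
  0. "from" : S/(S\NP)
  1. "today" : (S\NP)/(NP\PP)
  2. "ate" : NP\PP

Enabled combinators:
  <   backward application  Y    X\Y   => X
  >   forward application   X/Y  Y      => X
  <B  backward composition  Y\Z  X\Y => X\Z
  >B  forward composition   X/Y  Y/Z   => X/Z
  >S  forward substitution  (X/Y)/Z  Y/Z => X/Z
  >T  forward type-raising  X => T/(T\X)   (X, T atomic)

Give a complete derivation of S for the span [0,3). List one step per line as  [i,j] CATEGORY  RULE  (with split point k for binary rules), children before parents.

[0,3] S   >
  [0,1] "from" : S/(S\NP)
  [1,3] S\NP   >
    [1,2] "today" : (S\NP)/(NP\PP)
    [2,3] "ate" : NP\PP

[0,1] S/(S\NP)  lex  "from"
[1,2] (S\NP)/(NP\PP)  lex  "today"
[2,3] NP\PP  lex  "ate"
[1,3] S\NP  >  k=2
[0,3] S  >  k=1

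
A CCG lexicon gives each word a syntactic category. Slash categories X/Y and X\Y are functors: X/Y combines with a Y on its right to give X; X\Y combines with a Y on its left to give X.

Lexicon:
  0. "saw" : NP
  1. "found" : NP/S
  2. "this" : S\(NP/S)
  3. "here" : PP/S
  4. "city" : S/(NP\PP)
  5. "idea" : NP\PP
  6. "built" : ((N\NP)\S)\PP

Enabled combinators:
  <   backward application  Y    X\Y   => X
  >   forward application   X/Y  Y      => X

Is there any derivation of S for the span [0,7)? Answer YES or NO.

NP NP/S S\(NP/S) PP/S S/(NP\PP) NP\PP ((N\NP)\S)\PP
CKY chart[0,7] = {N}; S ∉ chart

NO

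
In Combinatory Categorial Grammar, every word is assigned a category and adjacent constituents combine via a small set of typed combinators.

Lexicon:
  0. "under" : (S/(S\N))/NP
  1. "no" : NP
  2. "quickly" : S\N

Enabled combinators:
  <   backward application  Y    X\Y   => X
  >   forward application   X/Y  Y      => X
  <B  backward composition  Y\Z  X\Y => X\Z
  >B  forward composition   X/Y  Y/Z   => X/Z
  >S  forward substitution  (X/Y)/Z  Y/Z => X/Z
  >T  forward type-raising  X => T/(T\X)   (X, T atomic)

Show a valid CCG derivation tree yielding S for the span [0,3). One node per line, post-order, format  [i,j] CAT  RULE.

[0,3] S   >
  [0,2] S/(S\N)   >
    [0,1] "under" : (S/(S\N))/NP
    [1,2] "no" : NP
  [2,3] "quickly" : S\N

[0,1] (S/(S\N))/NP  lex  "under"
[1,2] NP  lex  "no"
[0,2] S/(S\N)  >  k=1
[2,3] S\N  lex  "quickly"
[0,3] S  >  k=2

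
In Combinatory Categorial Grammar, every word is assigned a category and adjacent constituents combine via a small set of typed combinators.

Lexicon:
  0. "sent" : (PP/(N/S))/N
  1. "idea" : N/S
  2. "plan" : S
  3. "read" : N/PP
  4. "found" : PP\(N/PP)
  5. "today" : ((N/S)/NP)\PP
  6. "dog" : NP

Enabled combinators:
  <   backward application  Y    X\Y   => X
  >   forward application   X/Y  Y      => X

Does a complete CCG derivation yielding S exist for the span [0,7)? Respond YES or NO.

NO

(PP/(N/S))/N N/S S N/PP PP\(N/PP) ((N/S)/NP)\PP NP
CKY chart[0,7] = {PP}; S ∉ chart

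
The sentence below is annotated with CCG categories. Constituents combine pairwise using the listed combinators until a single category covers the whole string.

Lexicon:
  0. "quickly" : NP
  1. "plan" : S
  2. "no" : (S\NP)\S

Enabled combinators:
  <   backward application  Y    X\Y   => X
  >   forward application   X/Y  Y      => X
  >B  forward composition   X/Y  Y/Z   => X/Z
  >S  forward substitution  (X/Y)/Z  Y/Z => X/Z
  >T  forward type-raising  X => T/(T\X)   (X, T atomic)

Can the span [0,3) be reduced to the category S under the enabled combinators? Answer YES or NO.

YES

[0,3] S   <
  [0,1] "quickly" : NP
  [1,3] S\NP   <
    [1,2] "plan" : S
    [2,3] "no" : (S\NP)\S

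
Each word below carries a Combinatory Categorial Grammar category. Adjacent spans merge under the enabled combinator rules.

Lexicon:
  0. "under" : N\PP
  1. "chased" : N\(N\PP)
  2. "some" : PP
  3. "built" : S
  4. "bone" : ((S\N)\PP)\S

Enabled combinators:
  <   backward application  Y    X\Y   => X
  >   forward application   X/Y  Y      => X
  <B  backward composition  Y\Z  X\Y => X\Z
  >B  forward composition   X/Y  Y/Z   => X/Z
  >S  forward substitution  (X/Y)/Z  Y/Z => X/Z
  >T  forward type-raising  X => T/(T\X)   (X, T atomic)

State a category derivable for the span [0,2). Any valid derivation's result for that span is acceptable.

N

[0,5] S   <
  [0,2] N   <
    [0,1] "under" : N\PP
    [1,2] "chased" : N\(N\PP)
  [2,5] S\N   <
    [2,3] "some" : PP
    [3,5] (S\N)\PP   <
      [3,4] "built" : S
      [4,5] "bone" : ((S\N)\PP)\S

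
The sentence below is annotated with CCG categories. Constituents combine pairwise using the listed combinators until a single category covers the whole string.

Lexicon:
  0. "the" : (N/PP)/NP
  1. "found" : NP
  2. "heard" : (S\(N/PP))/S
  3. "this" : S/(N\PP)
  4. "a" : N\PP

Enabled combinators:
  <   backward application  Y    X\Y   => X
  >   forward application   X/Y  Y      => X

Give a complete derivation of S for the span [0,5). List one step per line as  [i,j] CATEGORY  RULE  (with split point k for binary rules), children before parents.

[0,5] S   <
  [0,2] N/PP   >
    [0,1] "the" : (N/PP)/NP
    [1,2] "found" : NP
  [2,5] S\(N/PP)   >
    [2,3] "heard" : (S\(N/PP))/S
    [3,5] S   >
      [3,4] "this" : S/(N\PP)
      [4,5] "a" : N\PP

[0,1] (N/PP)/NP  lex  "the"
[1,2] NP  lex  "found"
[0,2] N/PP  >  k=1
[2,3] (S\(N/PP))/S  lex  "heard"
[3,4] S/(N\PP)  lex  "this"
[4,5] N\PP  lex  "a"
[3,5] S  >  k=4
[2,5] S\(N/PP)  >  k=3
[0,5] S  <  k=2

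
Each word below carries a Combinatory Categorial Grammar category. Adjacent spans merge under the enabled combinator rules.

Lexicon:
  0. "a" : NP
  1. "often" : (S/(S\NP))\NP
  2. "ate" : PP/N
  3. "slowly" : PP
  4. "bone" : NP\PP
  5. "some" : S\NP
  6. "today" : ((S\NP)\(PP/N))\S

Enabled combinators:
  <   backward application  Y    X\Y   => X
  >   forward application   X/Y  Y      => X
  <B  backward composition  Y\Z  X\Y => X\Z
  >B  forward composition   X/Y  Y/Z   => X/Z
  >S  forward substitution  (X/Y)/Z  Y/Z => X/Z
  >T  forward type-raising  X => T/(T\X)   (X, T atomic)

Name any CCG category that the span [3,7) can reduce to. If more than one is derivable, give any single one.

[0,7] S   >
  [0,2] S/(S\NP)   <
    [0,1] "a" : NP
    [1,2] "often" : (S/(S\NP))\NP
  [2,7] S\NP   <
    [2,3] "ate" : PP/N
    [3,7] (S\NP)\(PP/N)   <
      [3,6] S   <
        [3,5] NP   <
          [3,4] "slowly" : PP
          [4,5] "bone" : NP\PP
        [5,6] "some" : S\NP
      [6,7] "today" : ((S\NP)\(PP/N))\S

(S\NP)\(PP/N)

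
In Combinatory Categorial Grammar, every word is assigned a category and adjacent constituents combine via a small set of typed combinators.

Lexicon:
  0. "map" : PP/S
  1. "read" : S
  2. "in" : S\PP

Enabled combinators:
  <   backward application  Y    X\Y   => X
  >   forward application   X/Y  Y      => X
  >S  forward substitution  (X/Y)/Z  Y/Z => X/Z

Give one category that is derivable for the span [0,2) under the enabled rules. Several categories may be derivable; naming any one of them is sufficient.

[0,3] S   <
  [0,2] PP   >
    [0,1] "map" : PP/S
    [1,2] "read" : S
  [2,3] "in" : S\PP

PP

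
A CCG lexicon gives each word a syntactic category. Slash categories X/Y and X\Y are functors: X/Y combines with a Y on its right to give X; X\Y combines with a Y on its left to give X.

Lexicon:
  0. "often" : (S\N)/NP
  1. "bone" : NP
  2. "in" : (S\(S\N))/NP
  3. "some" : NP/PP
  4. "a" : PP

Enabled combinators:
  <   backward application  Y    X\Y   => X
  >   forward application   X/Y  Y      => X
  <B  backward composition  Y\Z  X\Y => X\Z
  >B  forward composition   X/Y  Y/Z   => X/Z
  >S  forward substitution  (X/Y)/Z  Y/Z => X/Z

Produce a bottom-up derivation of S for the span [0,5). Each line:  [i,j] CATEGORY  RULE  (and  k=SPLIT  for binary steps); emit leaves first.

[0,5] S   <
  [0,2] S\N   >
    [0,1] "often" : (S\N)/NP
    [1,2] "bone" : NP
  [2,5] S\(S\N)   >
    [2,3] "in" : (S\(S\N))/NP
    [3,5] NP   >
      [3,4] "some" : NP/PP
      [4,5] "a" : PP

[0,1] (S\N)/NP  lex  "often"
[1,2] NP  lex  "bone"
[0,2] S\N  >  k=1
[2,3] (S\(S\N))/NP  lex  "in"
[3,4] NP/PP  lex  "some"
[4,5] PP  lex  "a"
[3,5] NP  >  k=4
[2,5] S\(S\N)  >  k=3
[0,5] S  <  k=2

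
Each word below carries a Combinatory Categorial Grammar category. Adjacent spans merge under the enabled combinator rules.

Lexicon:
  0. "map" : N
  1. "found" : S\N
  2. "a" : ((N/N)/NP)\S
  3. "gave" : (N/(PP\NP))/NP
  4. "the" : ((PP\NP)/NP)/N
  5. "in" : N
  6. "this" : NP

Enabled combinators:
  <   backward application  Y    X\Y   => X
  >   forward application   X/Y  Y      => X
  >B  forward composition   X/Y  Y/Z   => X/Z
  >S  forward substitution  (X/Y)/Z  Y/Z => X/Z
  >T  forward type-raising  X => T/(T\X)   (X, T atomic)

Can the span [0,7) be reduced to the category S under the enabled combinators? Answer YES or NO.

N S\N ((N/N)/NP)\S (N/(PP\NP))/NP ((PP\NP)/NP)/N N NP
CKY chart[0,7] = {(N/N)/(NP\N), N, N/(NP\NP), N/(N\N), NP/(NP\N), PP/(PP\N), S/(S\N)}; S ∉ chart

NO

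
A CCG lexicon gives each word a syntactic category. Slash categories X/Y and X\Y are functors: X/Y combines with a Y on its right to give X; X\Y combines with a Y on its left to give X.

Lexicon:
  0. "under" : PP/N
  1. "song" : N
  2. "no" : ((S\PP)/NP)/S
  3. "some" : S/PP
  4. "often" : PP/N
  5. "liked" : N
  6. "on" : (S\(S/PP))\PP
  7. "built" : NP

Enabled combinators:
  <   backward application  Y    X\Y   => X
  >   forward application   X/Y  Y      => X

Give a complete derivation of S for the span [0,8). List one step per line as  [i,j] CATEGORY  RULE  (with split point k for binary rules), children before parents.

[0,8] S   <
  [0,2] PP   >
    [0,1] "under" : PP/N
    [1,2] "song" : N
  [2,8] S\PP   >
    [2,7] (S\PP)/NP   >
      [2,3] "no" : ((S\PP)/NP)/S
      [3,7] S   <
        [3,4] "some" : S/PP
        [4,7] S\(S/PP)   <
          [4,6] PP   >
            [4,5] "often" : PP/N
            [5,6] "liked" : N
          [6,7] "on" : (S\(S/PP))\PP
    [7,8] "built" : NP

[0,1] PP/N  lex  "under"
[1,2] N  lex  "song"
[0,2] PP  >  k=1
[2,3] ((S\PP)/NP)/S  lex  "no"
[3,4] S/PP  lex  "some"
[4,5] PP/N  lex  "often"
[5,6] N  lex  "liked"
[4,6] PP  >  k=5
[6,7] (S\(S/PP))\PP  lex  "on"
[4,7] S\(S/PP)  <  k=6
[3,7] S  <  k=4
[2,7] (S\PP)/NP  >  k=3
[7,8] NP  lex  "built"
[2,8] S\PP  >  k=7
[0,8] S  <  k=2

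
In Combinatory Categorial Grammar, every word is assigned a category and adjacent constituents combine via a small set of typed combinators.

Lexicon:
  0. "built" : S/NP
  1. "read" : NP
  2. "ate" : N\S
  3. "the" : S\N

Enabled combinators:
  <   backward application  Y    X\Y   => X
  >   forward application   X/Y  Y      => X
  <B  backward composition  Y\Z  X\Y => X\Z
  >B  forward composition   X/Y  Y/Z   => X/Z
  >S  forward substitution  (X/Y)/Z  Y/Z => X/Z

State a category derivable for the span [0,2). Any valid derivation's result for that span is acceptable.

[0,4] S   <
  [0,3] N   <
    [0,2] S   >
      [0,1] "built" : S/NP
      [1,2] "read" : NP
    [2,3] "ate" : N\S
  [3,4] "the" : S\N

S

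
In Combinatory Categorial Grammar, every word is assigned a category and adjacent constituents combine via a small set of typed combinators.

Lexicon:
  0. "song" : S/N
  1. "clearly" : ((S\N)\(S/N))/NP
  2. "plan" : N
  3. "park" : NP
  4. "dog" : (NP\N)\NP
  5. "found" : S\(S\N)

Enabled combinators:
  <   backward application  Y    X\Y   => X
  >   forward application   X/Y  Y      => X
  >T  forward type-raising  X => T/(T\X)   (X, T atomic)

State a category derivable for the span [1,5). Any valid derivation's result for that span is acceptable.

[0,6] S   <
  [0,5] S\N   <
    [0,1] "song" : S/N
    [1,5] (S\N)\(S/N)   >
      [1,2] "clearly" : ((S\N)\(S/N))/NP
      [2,5] NP   >
        [2,3] NP/(NP\N)   >T
          [2,3] "plan" : N
        [3,5] NP\N   <
          [3,4] "park" : NP
          [4,5] "dog" : (NP\N)\NP
  [5,6] "found" : S\(S\N)

(S\N)\(S/N)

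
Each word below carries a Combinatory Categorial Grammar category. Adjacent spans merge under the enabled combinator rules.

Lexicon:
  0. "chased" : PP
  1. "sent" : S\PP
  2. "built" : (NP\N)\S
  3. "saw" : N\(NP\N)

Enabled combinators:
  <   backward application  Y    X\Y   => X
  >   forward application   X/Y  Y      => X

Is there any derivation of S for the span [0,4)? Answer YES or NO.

NO

PP S\PP (NP\N)\S N\(NP\N)
CKY chart[0,4] = {N}; S ∉ chart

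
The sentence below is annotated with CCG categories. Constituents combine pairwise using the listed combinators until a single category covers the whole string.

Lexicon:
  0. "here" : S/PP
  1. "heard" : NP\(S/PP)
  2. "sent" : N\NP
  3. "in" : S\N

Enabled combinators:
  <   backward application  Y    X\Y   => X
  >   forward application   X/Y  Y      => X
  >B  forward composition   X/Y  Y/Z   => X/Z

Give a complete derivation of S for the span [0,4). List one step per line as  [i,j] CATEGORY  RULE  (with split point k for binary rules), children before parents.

[0,4] S   <
  [0,3] N   <
    [0,2] NP   <
      [0,1] "here" : S/PP
      [1,2] "heard" : NP\(S/PP)
    [2,3] "sent" : N\NP
  [3,4] "in" : S\N

[0,1] S/PP  lex  "here"
[1,2] NP\(S/PP)  lex  "heard"
[0,2] NP  <  k=1
[2,3] N\NP  lex  "sent"
[0,3] N  <  k=2
[3,4] S\N  lex  "in"
[0,4] S  <  k=3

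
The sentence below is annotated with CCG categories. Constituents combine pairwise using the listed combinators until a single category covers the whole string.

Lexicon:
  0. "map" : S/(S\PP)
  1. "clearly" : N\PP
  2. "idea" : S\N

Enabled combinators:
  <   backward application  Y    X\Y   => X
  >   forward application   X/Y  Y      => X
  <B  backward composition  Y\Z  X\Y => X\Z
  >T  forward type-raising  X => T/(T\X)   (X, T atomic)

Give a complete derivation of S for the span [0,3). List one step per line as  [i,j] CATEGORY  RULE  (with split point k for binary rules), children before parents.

[0,3] S   >
  [0,1] "map" : S/(S\PP)
  [1,3] S\PP   <B
    [1,2] "clearly" : N\PP
    [2,3] "idea" : S\N

[0,1] S/(S\PP)  lex  "map"
[1,2] N\PP  lex  "clearly"
[2,3] S\N  lex  "idea"
[1,3] S\PP  <B  k=2
[0,3] S  >  k=1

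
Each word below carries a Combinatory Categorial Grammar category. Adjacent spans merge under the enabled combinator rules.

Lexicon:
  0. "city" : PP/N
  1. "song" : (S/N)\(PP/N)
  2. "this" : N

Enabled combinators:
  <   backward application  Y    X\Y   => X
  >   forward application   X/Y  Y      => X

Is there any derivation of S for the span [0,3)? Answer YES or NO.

[0,3] S   >
  [0,2] S/N   <
    [0,1] "city" : PP/N
    [1,2] "song" : (S/N)\(PP/N)
  [2,3] "this" : N

YES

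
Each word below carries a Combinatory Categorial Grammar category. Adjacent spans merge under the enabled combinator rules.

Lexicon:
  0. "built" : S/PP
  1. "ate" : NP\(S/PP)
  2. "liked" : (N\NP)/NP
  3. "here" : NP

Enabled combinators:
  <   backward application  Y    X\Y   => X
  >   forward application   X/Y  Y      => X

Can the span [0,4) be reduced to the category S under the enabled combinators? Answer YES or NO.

NO

S/PP NP\(S/PP) (N\NP)/NP NP
CKY chart[0,4] = {N}; S ∉ chart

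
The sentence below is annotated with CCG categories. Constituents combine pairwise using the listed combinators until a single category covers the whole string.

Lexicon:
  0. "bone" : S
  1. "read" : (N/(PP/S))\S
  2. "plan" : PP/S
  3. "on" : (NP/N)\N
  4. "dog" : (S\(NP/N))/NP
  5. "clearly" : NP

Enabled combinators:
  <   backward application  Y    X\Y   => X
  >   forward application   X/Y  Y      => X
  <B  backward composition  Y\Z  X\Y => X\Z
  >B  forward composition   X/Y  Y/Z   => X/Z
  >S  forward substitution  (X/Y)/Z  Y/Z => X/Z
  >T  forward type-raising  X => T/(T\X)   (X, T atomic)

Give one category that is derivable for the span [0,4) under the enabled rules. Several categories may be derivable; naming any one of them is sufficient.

[0,6] S   <
  [0,4] NP/N   <
    [0,3] N   >
      [0,2] N/(PP/S)   <
        [0,1] "bone" : S
        [1,2] "read" : (N/(PP/S))\S
      [2,3] "plan" : PP/S
    [3,4] "on" : (NP/N)\N
  [4,6] S\(NP/N)   >
    [4,5] "dog" : (S\(NP/N))/NP
    [5,6] "clearly" : NP

NP/N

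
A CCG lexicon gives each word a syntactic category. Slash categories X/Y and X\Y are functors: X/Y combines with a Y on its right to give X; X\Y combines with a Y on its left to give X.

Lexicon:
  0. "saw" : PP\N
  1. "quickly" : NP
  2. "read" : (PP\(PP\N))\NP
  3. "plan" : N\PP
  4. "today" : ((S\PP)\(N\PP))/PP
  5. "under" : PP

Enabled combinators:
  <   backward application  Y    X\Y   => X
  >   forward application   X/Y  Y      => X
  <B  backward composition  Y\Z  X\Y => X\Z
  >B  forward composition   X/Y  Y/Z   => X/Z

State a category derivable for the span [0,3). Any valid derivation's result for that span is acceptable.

[0,6] S   <
  [0,3] PP   <
    [0,1] "saw" : PP\N
    [1,3] PP\(PP\N)   <
      [1,2] "quickly" : NP
      [2,3] "read" : (PP\(PP\N))\NP
  [3,6] S\PP   <
    [3,4] "plan" : N\PP
    [4,6] (S\PP)\(N\PP)   >
      [4,5] "today" : ((S\PP)\(N\PP))/PP
      [5,6] "under" : PP

PP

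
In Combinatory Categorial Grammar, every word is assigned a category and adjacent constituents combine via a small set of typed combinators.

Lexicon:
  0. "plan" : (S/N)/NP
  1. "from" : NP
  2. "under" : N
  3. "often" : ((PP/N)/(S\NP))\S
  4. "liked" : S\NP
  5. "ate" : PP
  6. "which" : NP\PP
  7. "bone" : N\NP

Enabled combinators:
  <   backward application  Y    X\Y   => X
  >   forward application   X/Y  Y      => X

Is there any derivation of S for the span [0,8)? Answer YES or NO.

NO

(S/N)/NP NP N ((PP/N)/(S\NP))\S S\NP PP NP\PP N\NP
CKY chart[0,8] = {PP}; S ∉ chart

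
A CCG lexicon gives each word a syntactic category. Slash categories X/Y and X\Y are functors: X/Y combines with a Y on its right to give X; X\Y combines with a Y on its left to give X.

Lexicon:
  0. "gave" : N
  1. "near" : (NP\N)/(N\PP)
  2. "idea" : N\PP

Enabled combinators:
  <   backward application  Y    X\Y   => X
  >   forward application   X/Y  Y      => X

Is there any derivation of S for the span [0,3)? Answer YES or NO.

N (NP\N)/(N\PP) N\PP
CKY chart[0,3] = {NP}; S ∉ chart

NO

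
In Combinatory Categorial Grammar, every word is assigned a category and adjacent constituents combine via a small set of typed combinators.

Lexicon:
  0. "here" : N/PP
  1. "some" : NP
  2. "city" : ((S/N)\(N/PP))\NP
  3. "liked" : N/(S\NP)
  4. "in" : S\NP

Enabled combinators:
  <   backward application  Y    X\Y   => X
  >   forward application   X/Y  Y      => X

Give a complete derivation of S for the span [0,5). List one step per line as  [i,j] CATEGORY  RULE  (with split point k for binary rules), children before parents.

[0,5] S   >
  [0,3] S/N   <
    [0,1] "here" : N/PP
    [1,3] (S/N)\(N/PP)   <
      [1,2] "some" : NP
      [2,3] "city" : ((S/N)\(N/PP))\NP
  [3,5] N   >
    [3,4] "liked" : N/(S\NP)
    [4,5] "in" : S\NP

[0,1] N/PP  lex  "here"
[1,2] NP  lex  "some"
[2,3] ((S/N)\(N/PP))\NP  lex  "city"
[1,3] (S/N)\(N/PP)  <  k=2
[0,3] S/N  <  k=1
[3,4] N/(S\NP)  lex  "liked"
[4,5] S\NP  lex  "in"
[3,5] N  >  k=4
[0,5] S  >  k=3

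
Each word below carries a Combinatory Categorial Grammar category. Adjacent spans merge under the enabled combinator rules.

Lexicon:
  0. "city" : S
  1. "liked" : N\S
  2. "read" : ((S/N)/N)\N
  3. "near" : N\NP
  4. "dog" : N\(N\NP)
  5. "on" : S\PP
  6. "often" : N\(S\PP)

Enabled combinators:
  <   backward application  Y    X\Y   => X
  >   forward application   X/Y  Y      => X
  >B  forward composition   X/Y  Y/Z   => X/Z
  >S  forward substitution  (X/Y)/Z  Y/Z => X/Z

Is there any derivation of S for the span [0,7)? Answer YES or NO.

YES

[0,7] S   >
  [0,5] S/N   >
    [0,3] (S/N)/N   <
      [0,2] N   <
        [0,1] "city" : S
        [1,2] "liked" : N\S
      [2,3] "read" : ((S/N)/N)\N
    [3,5] N   <
      [3,4] "near" : N\NP
      [4,5] "dog" : N\(N\NP)
  [5,7] N   <
    [5,6] "on" : S\PP
    [6,7] "often" : N\(S\PP)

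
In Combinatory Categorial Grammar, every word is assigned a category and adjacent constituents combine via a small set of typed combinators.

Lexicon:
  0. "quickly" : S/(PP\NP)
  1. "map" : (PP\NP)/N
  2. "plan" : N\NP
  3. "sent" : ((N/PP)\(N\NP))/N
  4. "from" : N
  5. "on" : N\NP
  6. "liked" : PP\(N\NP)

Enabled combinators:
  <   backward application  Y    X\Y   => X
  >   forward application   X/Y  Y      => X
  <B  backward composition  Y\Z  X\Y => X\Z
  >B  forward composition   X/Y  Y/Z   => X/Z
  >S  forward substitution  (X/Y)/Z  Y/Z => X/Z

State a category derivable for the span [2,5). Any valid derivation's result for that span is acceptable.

N/PP

[0,7] S   >
  [0,2] S/N   >B
    [0,1] "quickly" : S/(PP\NP)
    [1,2] "map" : (PP\NP)/N
  [2,7] N   >
    [2,5] N/PP   <
      [2,3] "plan" : N\NP
      [3,5] (N/PP)\(N\NP)   >
        [3,4] "sent" : ((N/PP)\(N\NP))/N
        [4,5] "from" : N
    [5,7] PP   <
      [5,6] "on" : N\NP
      [6,7] "liked" : PP\(N\NP)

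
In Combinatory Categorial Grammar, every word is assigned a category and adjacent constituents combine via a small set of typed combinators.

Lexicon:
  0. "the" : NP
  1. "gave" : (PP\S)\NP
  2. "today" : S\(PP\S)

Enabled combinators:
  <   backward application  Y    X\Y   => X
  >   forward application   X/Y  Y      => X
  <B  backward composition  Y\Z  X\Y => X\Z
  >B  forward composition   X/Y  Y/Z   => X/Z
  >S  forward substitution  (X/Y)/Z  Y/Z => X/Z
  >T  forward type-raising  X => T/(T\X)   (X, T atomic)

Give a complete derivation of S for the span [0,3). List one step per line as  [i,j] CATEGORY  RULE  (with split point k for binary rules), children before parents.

[0,1] NP  lex  "the"
[1,2] (PP\S)\NP  lex  "gave"
[0,2] PP\S  <  k=1
[2,3] S\(PP\S)  lex  "today"
[0,3] S  <  k=2

[0,3] S   <
  [0,2] PP\S   <
    [0,1] "the" : NP
    [1,2] "gave" : (PP\S)\NP
  [2,3] "today" : S\(PP\S)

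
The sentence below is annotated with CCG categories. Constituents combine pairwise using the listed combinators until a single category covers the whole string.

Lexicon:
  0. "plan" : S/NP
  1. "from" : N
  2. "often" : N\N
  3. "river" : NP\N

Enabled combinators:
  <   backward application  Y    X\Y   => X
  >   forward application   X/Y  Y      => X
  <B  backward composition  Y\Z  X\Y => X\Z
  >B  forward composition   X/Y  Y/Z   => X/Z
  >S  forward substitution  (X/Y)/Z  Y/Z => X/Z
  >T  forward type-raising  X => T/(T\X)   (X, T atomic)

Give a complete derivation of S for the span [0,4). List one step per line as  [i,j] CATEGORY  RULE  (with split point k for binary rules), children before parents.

[0,1] S/NP  lex  "plan"
[1,2] N  lex  "from"
[2,3] N\N  lex  "often"
[3,4] NP\N  lex  "river"
[2,4] NP\N  <B  k=3
[1,4] NP  <  k=2
[0,4] S  >  k=1

[0,4] S   >
  [0,1] "plan" : S/NP
  [1,4] NP   <
    [1,2] "from" : N
    [2,4] NP\N   <B
      [2,3] "often" : N\N
      [3,4] "river" : NP\N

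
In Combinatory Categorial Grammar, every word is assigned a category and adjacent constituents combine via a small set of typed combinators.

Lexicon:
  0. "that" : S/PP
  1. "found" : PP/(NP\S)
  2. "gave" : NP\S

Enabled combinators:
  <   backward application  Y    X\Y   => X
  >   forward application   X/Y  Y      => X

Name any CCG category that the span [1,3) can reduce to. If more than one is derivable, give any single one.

PP

[0,3] S   >
  [0,1] "that" : S/PP
  [1,3] PP   >
    [1,2] "found" : PP/(NP\S)
    [2,3] "gave" : NP\S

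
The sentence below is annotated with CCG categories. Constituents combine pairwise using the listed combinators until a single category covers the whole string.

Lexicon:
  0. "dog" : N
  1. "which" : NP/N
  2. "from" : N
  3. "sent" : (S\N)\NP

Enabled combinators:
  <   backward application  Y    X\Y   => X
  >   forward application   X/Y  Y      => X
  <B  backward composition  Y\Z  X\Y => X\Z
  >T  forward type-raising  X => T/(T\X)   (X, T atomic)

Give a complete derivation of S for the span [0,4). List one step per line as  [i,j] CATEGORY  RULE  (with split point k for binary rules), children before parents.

[0,4] S   >
  [0,1] S/(S\N)   >T
    [0,1] "dog" : N
  [1,4] S\N   <
    [1,3] NP   >
      [1,2] "which" : NP/N
      [2,3] "from" : N
    [3,4] "sent" : (S\N)\NP

[0,1] N  lex  "dog"
[0,1] S/(S\N)  >T
[1,2] NP/N  lex  "which"
[2,3] N  lex  "from"
[1,3] NP  >  k=2
[3,4] (S\N)\NP  lex  "sent"
[1,4] S\N  <  k=3
[0,4] S  >  k=1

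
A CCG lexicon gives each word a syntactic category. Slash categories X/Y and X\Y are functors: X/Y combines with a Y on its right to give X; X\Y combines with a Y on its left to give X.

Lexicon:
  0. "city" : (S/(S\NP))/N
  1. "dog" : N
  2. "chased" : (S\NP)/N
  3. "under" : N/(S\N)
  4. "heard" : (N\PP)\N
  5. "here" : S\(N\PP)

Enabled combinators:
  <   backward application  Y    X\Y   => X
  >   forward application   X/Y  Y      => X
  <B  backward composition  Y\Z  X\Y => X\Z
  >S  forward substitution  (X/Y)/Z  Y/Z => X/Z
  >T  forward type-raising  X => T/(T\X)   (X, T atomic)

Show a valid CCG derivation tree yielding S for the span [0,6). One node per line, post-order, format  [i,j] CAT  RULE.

[0,6] S   >
  [0,2] S/(S\NP)   >
    [0,1] "city" : (S/(S\NP))/N
    [1,2] "dog" : N
  [2,6] S\NP   >
    [2,3] "chased" : (S\NP)/N
    [3,6] N   >
      [3,4] "under" : N/(S\N)
      [4,6] S\N   <B
        [4,5] "heard" : (N\PP)\N
        [5,6] "here" : S\(N\PP)

[0,1] (S/(S\NP))/N  lex  "city"
[1,2] N  lex  "dog"
[0,2] S/(S\NP)  >  k=1
[2,3] (S\NP)/N  lex  "chased"
[3,4] N/(S\N)  lex  "under"
[4,5] (N\PP)\N  lex  "heard"
[5,6] S\(N\PP)  lex  "here"
[4,6] S\N  <B  k=5
[3,6] N  >  k=4
[2,6] S\NP  >  k=3
[0,6] S  >  k=2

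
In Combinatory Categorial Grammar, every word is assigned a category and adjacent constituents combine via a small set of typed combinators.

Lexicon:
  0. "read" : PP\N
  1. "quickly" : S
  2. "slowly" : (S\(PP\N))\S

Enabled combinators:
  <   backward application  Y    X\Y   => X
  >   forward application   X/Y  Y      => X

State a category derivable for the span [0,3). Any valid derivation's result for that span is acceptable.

S

[0,3] S   <
  [0,1] "read" : PP\N
  [1,3] S\(PP\N)   <
    [1,2] "quickly" : S
    [2,3] "slowly" : (S\(PP\N))\S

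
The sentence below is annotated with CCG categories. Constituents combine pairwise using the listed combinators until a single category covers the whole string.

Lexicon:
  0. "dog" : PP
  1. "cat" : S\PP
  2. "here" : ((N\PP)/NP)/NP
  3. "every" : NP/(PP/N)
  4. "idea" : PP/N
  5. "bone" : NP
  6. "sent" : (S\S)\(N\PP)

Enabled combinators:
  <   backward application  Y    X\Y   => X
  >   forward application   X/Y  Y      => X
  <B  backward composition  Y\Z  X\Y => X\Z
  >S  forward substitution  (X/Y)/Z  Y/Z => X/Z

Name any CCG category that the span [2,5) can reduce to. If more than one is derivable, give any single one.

[0,7] S   <
  [0,1] "dog" : PP
  [1,7] S\PP   <B
    [1,2] "cat" : S\PP
    [2,7] S\S   <
      [2,6] N\PP   >
        [2,5] (N\PP)/NP   >
          [2,3] "here" : ((N\PP)/NP)/NP
          [3,5] NP   >
            [3,4] "every" : NP/(PP/N)
            [4,5] "idea" : PP/N
        [5,6] "bone" : NP
      [6,7] "sent" : (S\S)\(N\PP)

(N\PP)/NP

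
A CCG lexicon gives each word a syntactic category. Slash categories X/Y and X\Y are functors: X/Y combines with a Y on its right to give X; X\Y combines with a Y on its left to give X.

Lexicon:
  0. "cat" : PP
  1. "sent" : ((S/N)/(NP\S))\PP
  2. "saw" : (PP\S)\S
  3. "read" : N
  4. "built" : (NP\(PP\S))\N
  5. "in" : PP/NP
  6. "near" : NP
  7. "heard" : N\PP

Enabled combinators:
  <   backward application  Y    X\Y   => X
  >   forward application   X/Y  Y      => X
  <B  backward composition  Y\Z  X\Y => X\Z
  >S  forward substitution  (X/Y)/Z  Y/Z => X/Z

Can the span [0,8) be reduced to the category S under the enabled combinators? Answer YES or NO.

[0,8] S   >
  [0,5] S/N   >
    [0,2] (S/N)/(NP\S)   <
      [0,1] "cat" : PP
      [1,2] "sent" : ((S/N)/(NP\S))\PP
    [2,5] NP\S   <B
      [2,3] "saw" : (PP\S)\S
      [3,5] NP\(PP\S)   <
        [3,4] "read" : N
        [4,5] "built" : (NP\(PP\S))\N
  [5,8] N   <
    [5,7] PP   >
      [5,6] "in" : PP/NP
      [6,7] "near" : NP
    [7,8] "heard" : N\PP

YES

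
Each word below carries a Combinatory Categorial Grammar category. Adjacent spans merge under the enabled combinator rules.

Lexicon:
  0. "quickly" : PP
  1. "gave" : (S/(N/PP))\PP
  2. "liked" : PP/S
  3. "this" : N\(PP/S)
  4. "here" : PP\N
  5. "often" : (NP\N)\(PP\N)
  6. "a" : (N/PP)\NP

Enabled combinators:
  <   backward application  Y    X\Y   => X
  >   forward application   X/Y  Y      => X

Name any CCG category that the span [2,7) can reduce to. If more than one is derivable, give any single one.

N/PP

[0,7] S   >
  [0,2] S/(N/PP)   <
    [0,1] "quickly" : PP
    [1,2] "gave" : (S/(N/PP))\PP
  [2,7] N/PP   <
    [2,6] NP   <
      [2,4] N   <
        [2,3] "liked" : PP/S
        [3,4] "this" : N\(PP/S)
      [4,6] NP\N   <
        [4,5] "here" : PP\N
        [5,6] "often" : (NP\N)\(PP\N)
    [6,7] "a" : (N/PP)\NP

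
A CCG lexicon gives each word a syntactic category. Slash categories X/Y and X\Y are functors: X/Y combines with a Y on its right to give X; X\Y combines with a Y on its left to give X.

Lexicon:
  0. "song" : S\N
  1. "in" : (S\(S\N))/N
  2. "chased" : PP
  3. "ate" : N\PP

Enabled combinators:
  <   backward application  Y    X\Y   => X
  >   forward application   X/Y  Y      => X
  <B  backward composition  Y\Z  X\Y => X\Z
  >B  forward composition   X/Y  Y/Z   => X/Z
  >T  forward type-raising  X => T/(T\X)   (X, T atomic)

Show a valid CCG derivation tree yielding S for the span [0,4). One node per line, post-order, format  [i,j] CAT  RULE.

[0,1] S\N  lex  "song"
[1,2] (S\(S\N))/N  lex  "in"
[2,3] PP  lex  "chased"
[2,3] N/(N\PP)  >T
[3,4] N\PP  lex  "ate"
[2,4] N  >  k=3
[1,4] S\(S\N)  >  k=2
[0,4] S  <  k=1

[0,4] S   <
  [0,1] "song" : S\N
  [1,4] S\(S\N)   >
    [1,2] "in" : (S\(S\N))/N
    [2,4] N   >
      [2,3] N/(N\PP)   >T
        [2,3] "chased" : PP
      [3,4] "ate" : N\PP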